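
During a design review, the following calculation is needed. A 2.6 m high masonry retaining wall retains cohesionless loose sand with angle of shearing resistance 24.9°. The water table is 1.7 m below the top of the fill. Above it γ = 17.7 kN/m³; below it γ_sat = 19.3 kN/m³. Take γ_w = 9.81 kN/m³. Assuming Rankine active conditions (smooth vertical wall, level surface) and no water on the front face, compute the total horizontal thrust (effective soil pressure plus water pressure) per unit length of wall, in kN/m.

K_a = tan²(45° − φ/2) = 0.4074.
γ' = 19.3 − 9.81 = 9.490 kN/m³. Depth below WT = 0.9 m.
σ'_h at WT = K_a γ d_w = 12.26 kPa; at base = 12.26 + K_a γ' × 0.9 = 15.74 kPa.
P₁ (0–1.7 m) = ½×12.26×1.7 = 10.42. P₂ (1.7–2.6 m) = ½(12.26+15.74)×0.9 = 12.60.
P_w = ½ γ_w h₂² = 0.5×9.81×0.9² = 3.973. Total = 10.42+12.60+3.973 = 26.99 kN/m.

27.0 kN/m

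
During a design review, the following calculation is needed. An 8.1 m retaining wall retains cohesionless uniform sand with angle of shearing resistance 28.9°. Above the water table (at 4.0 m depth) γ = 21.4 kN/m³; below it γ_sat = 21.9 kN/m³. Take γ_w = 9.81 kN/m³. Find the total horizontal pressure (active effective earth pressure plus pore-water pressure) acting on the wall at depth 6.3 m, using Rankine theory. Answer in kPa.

62.1 kPa

K_a = (1 − sin φ)/(1 + sin φ) = 0.3484.
γ' = 21.9 − 9.81 = 12.09 kN/m³.
Effective vertical stress at 6.3 m: σ'_v = 21.4×4.0 + 12.09×2.30 = 113.4 kPa.
σ'_h = K_a σ'_v = 0.3484 × 113.4 = 39.51 kPa; u = γ_w × 2.30 = 22.56 kPa.
Total σ_h = 39.51 + 22.56 = 62.07 kPa.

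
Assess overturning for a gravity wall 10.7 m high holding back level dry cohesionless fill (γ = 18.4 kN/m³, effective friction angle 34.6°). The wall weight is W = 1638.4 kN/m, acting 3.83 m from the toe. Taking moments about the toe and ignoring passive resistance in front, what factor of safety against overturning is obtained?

6.06

K_a = tan²(45° − 34.6°/2) = 0.2756.
P_a = ½K_aγH² = 0.5×0.2756×18.4×10.7² = 290.3 kN/m, acting at H/3 = 3.567 m above the base.
Overturning moment M_o = P_a × H/3 = 290.3 × 3.567 = 1036.
Resisting moment M_r = W × 3.83 = 1638.4 × 3.83 = 6275.
FS_overturning = M_r/M_o = 6275/1036 = 6.060.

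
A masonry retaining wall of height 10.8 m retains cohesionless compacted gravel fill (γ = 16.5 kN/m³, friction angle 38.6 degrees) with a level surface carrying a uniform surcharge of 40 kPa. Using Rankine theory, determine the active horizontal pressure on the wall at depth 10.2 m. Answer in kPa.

K_a = (1 − sin φ)/(1 + sin φ) = 0.2316.
σ_v = γz + q = 16.5 × 10.2 + 40 = 208.3 kPa.
σ_h = K_a σ_v = 0.2316 × 208.3 = 48.25 kPa.

48.2 kPa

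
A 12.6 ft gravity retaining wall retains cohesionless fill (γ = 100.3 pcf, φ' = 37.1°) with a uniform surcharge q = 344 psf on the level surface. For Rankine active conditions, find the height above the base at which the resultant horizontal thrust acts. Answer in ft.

K_a = 0.2475.
Triangular part P₁ = ½K_aγH² = 1971 at H/3 = 4.200 ft; rectangular part P₂ = K_a q H = 1073 at H/2 = 6.300 ft.
ȳ = (P₁·4.200 + P₂·6.300)/(P₁+P₂) = 4.940 ft.

4.94 ft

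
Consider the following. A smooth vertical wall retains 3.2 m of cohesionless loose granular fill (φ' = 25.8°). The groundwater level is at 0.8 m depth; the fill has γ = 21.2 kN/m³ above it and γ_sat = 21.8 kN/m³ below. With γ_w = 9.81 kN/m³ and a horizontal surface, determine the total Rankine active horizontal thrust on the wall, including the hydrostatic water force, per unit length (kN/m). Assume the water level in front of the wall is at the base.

K_a = tan²(45° − φ/2) = 0.3935.
γ' = 21.8 − 9.81 = 11.99 kN/m³. Depth below WT = 2.4 m.
σ'_h at WT = K_a γ d_w = 6.674 kPa; at base = 6.674 + K_a γ' × 2.4 = 18.00 kPa.
P₁ (0–0.8 m) = ½×6.674×0.8 = 2.670. P₂ (0.8–3.2 m) = ½(6.674+18.00)×2.4 = 29.61.
P_w = ½ γ_w h₂² = 0.5×9.81×2.4² = 28.25. Total = 2.670+29.61+28.25 = 60.53 kN/m.

60.5 kN/m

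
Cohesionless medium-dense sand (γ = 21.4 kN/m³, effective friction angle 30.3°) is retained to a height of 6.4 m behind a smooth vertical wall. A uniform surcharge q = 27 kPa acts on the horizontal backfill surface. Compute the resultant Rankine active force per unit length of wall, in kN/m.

K_a = tan²(45° − φ/2) = 0.3293.
Soil triangle: ½ K_a γ H² = 0.5×0.3293×21.4×6.4² = 144.3 kN/m.
Surcharge rectangle: K_a q H = 0.3293×27×6.4 = 56.91 kN/m.
Total = 144.3 + 56.91 = 201.2 kN/m.

201 kN/m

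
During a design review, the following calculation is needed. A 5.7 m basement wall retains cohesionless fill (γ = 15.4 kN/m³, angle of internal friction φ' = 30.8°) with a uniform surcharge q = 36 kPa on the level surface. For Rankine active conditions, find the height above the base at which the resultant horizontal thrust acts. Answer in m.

2.33 m

K_a = 0.3227.
Triangular part P₁ = ½K_aγH² = 80.73 at H/3 = 1.900 m; rectangular part P₂ = K_a q H = 66.22 at H/2 = 2.850 m.
ȳ = (P₁·1.900 + P₂·2.850)/(P₁+P₂) = 2.328 m.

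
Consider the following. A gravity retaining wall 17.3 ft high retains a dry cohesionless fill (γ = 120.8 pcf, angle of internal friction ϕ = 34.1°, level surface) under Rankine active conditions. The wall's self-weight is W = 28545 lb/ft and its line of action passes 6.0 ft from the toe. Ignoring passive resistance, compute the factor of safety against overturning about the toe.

K_a = tan²(45° − 34.1°/2) = 0.2815.
P_a = ½K_aγH² = 0.5×0.2815×120.8×17.3² = 5089 lb/ft, acting at H/3 = 5.767 ft above the base.
Overturning moment M_o = P_a × H/3 = 5089 × 5.767 = 29350.
Resisting moment M_r = W × 6.0 = 28545 × 6.0 = 171300.
FS_overturning = M_r/M_o = 171300/29350 = 5.836.

5.84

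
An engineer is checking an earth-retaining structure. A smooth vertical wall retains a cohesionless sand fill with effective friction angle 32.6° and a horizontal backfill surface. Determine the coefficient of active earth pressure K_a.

K_a = (1 − sin φ)/(1 + sin φ) = (1 − sin 32.6°)/(1 + sin 32.6°) = 0.2997.

0.300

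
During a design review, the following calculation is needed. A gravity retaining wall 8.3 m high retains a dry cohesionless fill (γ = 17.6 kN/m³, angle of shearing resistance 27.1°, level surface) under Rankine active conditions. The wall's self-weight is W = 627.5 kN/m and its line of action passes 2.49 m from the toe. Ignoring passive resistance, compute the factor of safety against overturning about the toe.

K_a = tan²(45° − 27.1°/2) = 0.3741.
P_a = ½K_aγH² = 0.5×0.3741×17.6×8.3² = 226.8 kN/m, acting at H/3 = 2.767 m above the base.
Overturning moment M_o = P_a × H/3 = 226.8 × 2.767 = 627.4.
Resisting moment M_r = W × 2.49 = 627.5 × 2.49 = 1562.
FS_overturning = M_r/M_o = 1562/627.4 = 2.490.

2.49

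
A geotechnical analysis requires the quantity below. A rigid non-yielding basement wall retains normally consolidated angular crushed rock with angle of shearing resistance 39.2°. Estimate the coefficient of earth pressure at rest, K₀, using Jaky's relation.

0.368

K₀ = 1 − sin φ' = 1 − sin 39.2° = 0.3680.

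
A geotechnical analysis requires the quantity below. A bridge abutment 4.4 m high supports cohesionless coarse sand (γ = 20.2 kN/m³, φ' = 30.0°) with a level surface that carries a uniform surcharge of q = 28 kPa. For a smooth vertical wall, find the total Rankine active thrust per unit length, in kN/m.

106 kN/m

K_a = tan²(45° − φ/2) = 0.3333.
Soil triangle: ½ K_a γ H² = 0.5×0.3333×20.2×4.4² = 65.18 kN/m.
Surcharge rectangle: K_a q H = 0.3333×28×4.4 = 41.07 kN/m.
Total = 65.18 + 41.07 = 106.2 kN/m.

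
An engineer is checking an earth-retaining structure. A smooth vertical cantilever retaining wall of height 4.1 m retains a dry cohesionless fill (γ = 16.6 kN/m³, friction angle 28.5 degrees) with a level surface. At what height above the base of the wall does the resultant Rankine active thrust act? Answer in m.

1.37 m

K_a = 0.3540.
The pressure distribution is triangular, so the resultant acts at H/3 above the base = 4.1/3 = 1.367 m.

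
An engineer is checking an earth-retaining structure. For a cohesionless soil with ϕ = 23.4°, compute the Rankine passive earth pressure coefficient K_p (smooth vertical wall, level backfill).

K_p = (1 + sin φ)/(1 − sin φ) = tan²(45° + 23.4°/2) = 2.318.

2.32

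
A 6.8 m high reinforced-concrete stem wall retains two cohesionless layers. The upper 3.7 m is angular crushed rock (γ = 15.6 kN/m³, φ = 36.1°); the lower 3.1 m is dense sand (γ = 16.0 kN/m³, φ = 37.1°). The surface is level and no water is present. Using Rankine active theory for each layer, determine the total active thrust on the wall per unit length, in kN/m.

K_a1 = tan²(45°−36.1°/2) = 0.2585; K_a2 = tan²(45°−37.1°/2) = 0.2475.
Layer 1: σ at base = K_a1 γ₁ h₁ = 14.92 kPa; P₁ = ½×14.92×3.7 = 27.60.
Layer 2: σ_v at top = γ₁h₁ = 57.72; σ_h top = K_a2×57.72 = 14.29; σ_h base = K_a2×(57.72+16.0×3.1) = 26.56.
P₂ = ½(14.29+26.56)×3.1 = 63.31. Total P_a = 27.60+63.31 = 90.92 kN/m.

90.9 kN/m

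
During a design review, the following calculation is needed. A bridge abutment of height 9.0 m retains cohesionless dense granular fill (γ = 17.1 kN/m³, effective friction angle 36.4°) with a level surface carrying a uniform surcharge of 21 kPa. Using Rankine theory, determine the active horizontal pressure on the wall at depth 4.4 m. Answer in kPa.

24.6 kPa

K_a = (1 − sin φ)/(1 + sin φ) = 0.2552.
σ_v = γz + q = 17.1 × 4.4 + 21 = 96.24 kPa.
σ_h = K_a σ_v = 0.2552 × 96.24 = 24.56 kPa.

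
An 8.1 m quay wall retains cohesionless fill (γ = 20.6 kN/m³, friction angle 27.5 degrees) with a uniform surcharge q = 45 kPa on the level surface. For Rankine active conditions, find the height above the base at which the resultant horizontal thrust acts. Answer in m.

K_a = 0.3682.
Triangular part P₁ = ½K_aγH² = 248.8 at H/3 = 2.700 m; rectangular part P₂ = K_a q H = 134.2 at H/2 = 4.050 m.
ȳ = (P₁·2.700 + P₂·4.050)/(P₁+P₂) = 3.173 m.

3.17 m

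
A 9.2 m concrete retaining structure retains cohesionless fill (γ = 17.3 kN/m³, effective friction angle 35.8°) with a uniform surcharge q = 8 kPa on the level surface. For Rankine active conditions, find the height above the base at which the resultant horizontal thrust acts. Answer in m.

K_a = 0.2619.
Triangular part P₁ = ½K_aγH² = 191.7 at H/3 = 3.067 m; rectangular part P₂ = K_a q H = 19.27 at H/2 = 4.600 m.
ȳ = (P₁·3.067 + P₂·4.600)/(P₁+P₂) = 3.207 m.

3.21 m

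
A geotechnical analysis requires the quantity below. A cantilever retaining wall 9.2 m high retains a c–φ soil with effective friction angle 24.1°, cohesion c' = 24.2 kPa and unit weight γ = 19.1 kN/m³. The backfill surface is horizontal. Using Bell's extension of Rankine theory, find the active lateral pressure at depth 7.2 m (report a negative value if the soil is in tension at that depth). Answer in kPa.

K_a = (1 − sin φ)/(1 + sin φ) = 0.4201.
σ_a = K_a γ z − 2c√K_a = 0.4201×19.1×7.2 − 2×24.2×0.6482 = 26.40 kPa.

26.4 kPa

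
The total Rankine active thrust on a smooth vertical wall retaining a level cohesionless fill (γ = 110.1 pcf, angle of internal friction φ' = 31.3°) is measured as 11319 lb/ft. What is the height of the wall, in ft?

25.5 ft

K_a = 0.3162. P_a = ½ K_a γ H² ⇒ H = √(2P_a/(K_a γ)).
H = √(2×11319/(0.3162×110.1)) = 25.50 ft.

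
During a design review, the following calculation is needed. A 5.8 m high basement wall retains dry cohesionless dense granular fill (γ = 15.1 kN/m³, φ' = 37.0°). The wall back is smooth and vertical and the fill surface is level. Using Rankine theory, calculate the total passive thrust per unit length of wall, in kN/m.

1020 kN/m

K_p = tan²(45° + φ/2) = 4.023.
P_p = ½ K_p γ H² = 0.5 × 4.023 × 15.1 × 5.8² = 1022 kN/m.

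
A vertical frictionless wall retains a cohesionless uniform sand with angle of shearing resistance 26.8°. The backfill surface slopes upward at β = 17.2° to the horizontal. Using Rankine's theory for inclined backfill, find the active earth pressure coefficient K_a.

K_a = cos β · (cos β − √(cos²β − cos²φ)) / (cos β + √(cos²β − cos²φ)).
cos β = 0.9553, cos φ = 0.8926, √(cos²β − cos²φ) = 0.3404.
K_a = 0.9553 × (0.9553 − 0.3404)/(0.9553 + 0.3404) = 0.4534.

0.453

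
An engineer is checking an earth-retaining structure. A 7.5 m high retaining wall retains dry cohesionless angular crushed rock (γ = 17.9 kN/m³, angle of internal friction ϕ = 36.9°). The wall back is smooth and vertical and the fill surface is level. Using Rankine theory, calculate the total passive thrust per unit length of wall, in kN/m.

2020 kN/m

K_p = tan²(45° + φ/2) = 4.005.
P_p = ½ K_p γ H² = 0.5 × 4.005 × 17.9 × 7.5² = 2016 kN/m.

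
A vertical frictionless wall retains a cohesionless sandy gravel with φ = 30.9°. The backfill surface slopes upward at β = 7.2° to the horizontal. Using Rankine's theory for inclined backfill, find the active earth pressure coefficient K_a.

0.329

K_a = cos β · (cos β − √(cos²β − cos²φ)) / (cos β + √(cos²β − cos²φ)).
cos β = 0.9921, cos φ = 0.8581, √(cos²β − cos²φ) = 0.4980.
K_a = 0.9921 × (0.9921 − 0.4980)/(0.9921 + 0.4980) = 0.3290.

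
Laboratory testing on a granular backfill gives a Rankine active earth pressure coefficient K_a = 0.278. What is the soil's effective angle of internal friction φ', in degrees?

34.4°

K_a = tan²(45° − φ/2) ⇒ 45° − φ/2 = arctan(√0.278) = 27.80°.
φ = 2(45° − 27.80°) = 34.40°.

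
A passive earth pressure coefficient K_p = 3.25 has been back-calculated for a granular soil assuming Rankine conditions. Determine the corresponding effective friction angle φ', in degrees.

K_p = (1+sin φ)/(1−sin φ) ⇒ sin φ = (K_p − 1)/(K_p + 1) = 0.5294.
φ = arcsin(0.5294) = 31.97°.

32.0°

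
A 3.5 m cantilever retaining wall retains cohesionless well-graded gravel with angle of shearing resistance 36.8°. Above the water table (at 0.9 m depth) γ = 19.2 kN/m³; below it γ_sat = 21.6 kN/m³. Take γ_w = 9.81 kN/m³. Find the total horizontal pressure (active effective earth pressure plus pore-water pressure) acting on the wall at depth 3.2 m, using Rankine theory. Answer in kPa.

33.7 kPa

K_a = (1 − sin φ)/(1 + sin φ) = 0.2508.
γ' = 21.6 − 9.81 = 11.79 kN/m³.
Effective vertical stress at 3.2 m: σ'_v = 19.2×0.9 + 11.79×2.30 = 44.40 kPa.
σ'_h = K_a σ'_v = 0.2508 × 44.40 = 11.13 kPa; u = γ_w × 2.30 = 22.56 kPa.
Total σ_h = 11.13 + 22.56 = 33.70 kPa.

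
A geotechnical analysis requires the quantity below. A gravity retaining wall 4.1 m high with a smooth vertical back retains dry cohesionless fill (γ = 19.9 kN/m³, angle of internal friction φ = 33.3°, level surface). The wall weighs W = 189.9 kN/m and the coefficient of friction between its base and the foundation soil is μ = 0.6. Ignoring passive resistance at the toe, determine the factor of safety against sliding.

2.34

K_a = tan²(45° − 33.3°/2) = 0.2911.
P_a = ½K_aγH² = 0.5×0.2911×19.9×4.1² = 48.70 kN/m, acting at H/3 = 1.367 m above the base.
FS_sliding = μW / P_a = 0.6×189.9 / 48.70 = 2.340.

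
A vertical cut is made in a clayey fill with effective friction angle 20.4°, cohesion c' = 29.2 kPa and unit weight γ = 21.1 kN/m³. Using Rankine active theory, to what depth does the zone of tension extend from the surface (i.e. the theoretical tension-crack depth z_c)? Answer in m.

3.98 m

K_a = tan²(45° − 20.4°/2) = 0.4831; √K_a = 0.6950.
The active pressure is zero where K_a γ z = 2c√K_a, so z_c = 2c/(γ√K_a) = 2×29.2/(21.1×0.6950) = 3.982 m.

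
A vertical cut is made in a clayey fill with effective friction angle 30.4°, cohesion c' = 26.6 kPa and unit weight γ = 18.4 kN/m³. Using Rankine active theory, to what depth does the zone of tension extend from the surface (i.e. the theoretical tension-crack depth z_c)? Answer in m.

5.05 m

K_a = tan²(45° − 30.4°/2) = 0.3280; √K_a = 0.5727.
The active pressure is zero where K_a γ z = 2c√K_a, so z_c = 2c/(γ√K_a) = 2×26.6/(18.4×0.5727) = 5.049 m.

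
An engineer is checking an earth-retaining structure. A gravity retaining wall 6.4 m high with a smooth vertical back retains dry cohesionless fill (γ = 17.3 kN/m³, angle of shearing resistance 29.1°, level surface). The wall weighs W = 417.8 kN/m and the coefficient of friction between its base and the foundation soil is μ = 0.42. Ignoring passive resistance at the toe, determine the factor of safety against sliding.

K_a = tan²(45° − 29.1°/2) = 0.3456.
P_a = ½K_aγH² = 0.5×0.3456×17.3×6.4² = 122.4 kN/m, acting at H/3 = 2.133 m above the base.
FS_sliding = μW / P_a = 0.42×417.8 / 122.4 = 1.433.

1.43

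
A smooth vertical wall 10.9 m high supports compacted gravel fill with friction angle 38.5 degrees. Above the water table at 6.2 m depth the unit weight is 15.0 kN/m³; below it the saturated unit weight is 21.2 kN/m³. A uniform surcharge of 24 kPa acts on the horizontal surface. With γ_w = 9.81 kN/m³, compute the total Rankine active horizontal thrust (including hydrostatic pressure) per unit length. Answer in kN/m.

367 kN/m

K_a = tan²(45° − φ/2) = 0.2327.
γ' = 21.2 − 9.81 = 11.39 kN/m³. h₂ = H − d_w = 4.7 m.
σ'_h: at surface K_a·q = 5.584; at WT K_a(q+γd_w) = 27.22; at base K_a(q+γd_w+γ'h₂) = 39.68 kPa.
P₁ = ½(5.584+27.22)×6.2 = 101.7; P₂ = ½(27.22+39.68)×4.7 = 157.2; P_w = ½γ_w h₂² = 108.4.
Total = 101.7+157.2+108.4 = 367.2 kN/m.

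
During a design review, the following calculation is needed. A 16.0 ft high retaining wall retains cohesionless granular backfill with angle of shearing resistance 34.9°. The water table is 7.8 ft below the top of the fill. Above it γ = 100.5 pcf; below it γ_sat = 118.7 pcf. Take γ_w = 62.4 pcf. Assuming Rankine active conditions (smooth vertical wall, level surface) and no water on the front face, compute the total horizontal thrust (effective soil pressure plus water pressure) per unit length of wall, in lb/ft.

K_a = tan²(45° − φ/2) = 0.2721.
γ' = 118.7 − 62.4 = 56.30 pcf. Depth below WT = 8.2 ft.
σ'_h at WT = K_a γ d_w = 213.3 psf; at base = 213.3 + K_a γ' × 8.2 = 339.0 psf.
P₁ (0–7.8 ft) = ½×213.3×7.8 = 832.0. P₂ (7.8–16.0 ft) = ½(213.3+339.0)×8.2 = 2264.
P_w = ½ γ_w h₂² = 0.5×62.4×8.2² = 2098. Total = 832.0+2264+2098 = 5194 lb/ft.

5190 lb/ft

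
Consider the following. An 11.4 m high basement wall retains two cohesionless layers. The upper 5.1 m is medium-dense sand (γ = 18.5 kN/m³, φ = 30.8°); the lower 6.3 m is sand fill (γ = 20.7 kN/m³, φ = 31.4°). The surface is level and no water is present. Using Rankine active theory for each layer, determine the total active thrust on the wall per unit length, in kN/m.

394 kN/m

K_a1 = tan²(45°−30.8°/2) = 0.3227; K_a2 = tan²(45°−31.4°/2) = 0.3149.
Layer 1: σ at base = K_a1 γ₁ h₁ = 30.45 kPa; P₁ = ½×30.45×5.1 = 77.64.
Layer 2: σ_v at top = γ₁h₁ = 94.35; σ_h top = K_a2×94.35 = 29.71; σ_h base = K_a2×(94.35+20.7×6.3) = 70.78.
P₂ = ½(29.71+70.78)×6.3 = 316.6. Total P_a = 77.64+316.6 = 394.2 kN/m.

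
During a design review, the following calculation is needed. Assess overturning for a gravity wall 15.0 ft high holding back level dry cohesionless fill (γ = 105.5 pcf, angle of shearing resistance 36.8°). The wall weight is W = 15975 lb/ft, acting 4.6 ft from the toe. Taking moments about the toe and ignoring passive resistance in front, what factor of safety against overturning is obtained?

4.94

K_a = tan²(45° − 36.8°/2) = 0.2508.
P_a = ½K_aγH² = 0.5×0.2508×105.5×15.0² = 2976 lb/ft, acting at H/3 = 5.000 ft above the base.
Overturning moment M_o = P_a × H/3 = 2976 × 5.000 = 14880.
Resisting moment M_r = W × 4.6 = 15975 × 4.6 = 73480.
FS_overturning = M_r/M_o = 73480/14880 = 4.938.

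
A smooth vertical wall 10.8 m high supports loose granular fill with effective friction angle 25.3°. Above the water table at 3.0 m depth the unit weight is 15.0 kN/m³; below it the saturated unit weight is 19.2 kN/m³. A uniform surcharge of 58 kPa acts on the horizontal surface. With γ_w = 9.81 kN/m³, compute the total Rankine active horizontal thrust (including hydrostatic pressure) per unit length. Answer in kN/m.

832 kN/m

K_a = tan²(45° − φ/2) = 0.4012.
γ' = 19.2 − 9.81 = 9.390 kN/m³. h₂ = H − d_w = 7.8 m.
σ'_h: at surface K_a·q = 23.27; at WT K_a(q+γd_w) = 41.32; at base K_a(q+γd_w+γ'h₂) = 70.71 kPa.
P₁ = ½(23.27+41.32)×3.0 = 96.89; P₂ = ½(41.32+70.71)×7.8 = 436.9; P_w = ½γ_w h₂² = 298.4.
Total = 96.89+436.9+298.4 = 832.2 kN/m.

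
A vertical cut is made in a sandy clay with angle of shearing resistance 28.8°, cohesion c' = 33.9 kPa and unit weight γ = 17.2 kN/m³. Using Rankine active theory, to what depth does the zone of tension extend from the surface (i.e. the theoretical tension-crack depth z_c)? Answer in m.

K_a = tan²(45° − 28.8°/2) = 0.3498; √K_a = 0.5914.
The active pressure is zero where K_a γ z = 2c√K_a, so z_c = 2c/(γ√K_a) = 2×33.9/(17.2×0.5914) = 6.665 m.

6.67 m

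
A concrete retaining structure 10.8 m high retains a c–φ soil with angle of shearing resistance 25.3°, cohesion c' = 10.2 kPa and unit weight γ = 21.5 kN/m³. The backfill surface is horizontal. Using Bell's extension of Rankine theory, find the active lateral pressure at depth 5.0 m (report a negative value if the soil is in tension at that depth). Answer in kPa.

K_a = (1 − sin φ)/(1 + sin φ) = 0.4012.
σ_a = K_a γ z − 2c√K_a = 0.4012×21.5×5.0 − 2×10.2×0.6334 = 30.21 kPa.

30.2 kPa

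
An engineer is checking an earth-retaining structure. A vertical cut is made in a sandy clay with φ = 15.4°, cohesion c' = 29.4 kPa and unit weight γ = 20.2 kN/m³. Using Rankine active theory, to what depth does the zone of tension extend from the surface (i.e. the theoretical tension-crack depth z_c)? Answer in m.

3.82 m

K_a = tan²(45° − 15.4°/2) = 0.5803; √K_a = 0.7618.
The active pressure is zero where K_a γ z = 2c√K_a, so z_c = 2c/(γ√K_a) = 2×29.4/(20.2×0.7618) = 3.821 m.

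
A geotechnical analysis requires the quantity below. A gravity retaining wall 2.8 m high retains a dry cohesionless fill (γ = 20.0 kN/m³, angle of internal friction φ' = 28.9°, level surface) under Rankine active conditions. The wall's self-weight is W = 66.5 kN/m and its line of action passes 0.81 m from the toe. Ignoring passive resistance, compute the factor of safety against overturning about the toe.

K_a = tan²(45° − 28.9°/2) = 0.3484.
P_a = ½K_aγH² = 0.5×0.3484×20.0×2.8² = 27.31 kN/m, acting at H/3 = 0.9333 m above the base.
Overturning moment M_o = P_a × H/3 = 27.31 × 0.9333 = 25.49.
Resisting moment M_r = W × 0.81 = 66.5 × 0.81 = 53.87.
FS_overturning = M_r/M_o = 53.87/25.49 = 2.113.

2.11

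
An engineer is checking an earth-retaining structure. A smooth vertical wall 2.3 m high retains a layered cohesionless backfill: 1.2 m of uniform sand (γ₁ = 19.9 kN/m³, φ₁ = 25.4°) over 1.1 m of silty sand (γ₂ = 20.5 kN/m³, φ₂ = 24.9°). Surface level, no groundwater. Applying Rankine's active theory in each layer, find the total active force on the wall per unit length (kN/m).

K_a1 = tan²(45°−25.4°/2) = 0.3996; K_a2 = tan²(45°−24.9°/2) = 0.4074.
Layer 1: σ at base = K_a1 γ₁ h₁ = 9.543 kPa; P₁ = ½×9.543×1.2 = 5.726.
Layer 2: σ_v at top = γ₁h₁ = 23.88; σ_h top = K_a2×23.88 = 9.729; σ_h base = K_a2×(23.88+20.5×1.1) = 18.92.
P₂ = ½(9.729+18.92)×1.1 = 15.76. Total P_a = 5.726+15.76 = 21.48 kN/m.

21.5 kN/m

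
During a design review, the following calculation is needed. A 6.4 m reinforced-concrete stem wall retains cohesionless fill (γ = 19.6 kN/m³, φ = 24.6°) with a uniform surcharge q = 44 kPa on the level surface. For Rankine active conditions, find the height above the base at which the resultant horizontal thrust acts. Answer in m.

K_a = 0.4121.
Triangular part P₁ = ½K_aγH² = 165.4 at H/3 = 2.133 m; rectangular part P₂ = K_a q H = 116.1 at H/2 = 3.200 m.
ȳ = (P₁·2.133 + P₂·3.200)/(P₁+P₂) = 2.573 m.

2.57 m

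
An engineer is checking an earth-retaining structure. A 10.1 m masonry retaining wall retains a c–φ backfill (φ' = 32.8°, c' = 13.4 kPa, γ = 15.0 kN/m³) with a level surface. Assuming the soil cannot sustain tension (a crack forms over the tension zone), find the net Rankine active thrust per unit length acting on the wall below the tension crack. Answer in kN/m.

104 kN/m

K_a = 0.2973; √K_a = 0.5452.
Tension-crack depth z_c = 2c/(γ√K_a) = 2×13.4/(15.0×0.5452) = 3.277 m.
σ_a at base = K_a γ H − 2c√K_a = 0.2973×15.0×10.1 − 2×13.4×0.5452 = 30.42 kPa.
P_a = ½ × 30.42 × (H − z_c) = 0.5×30.42×6.823 = 103.8 kN/m.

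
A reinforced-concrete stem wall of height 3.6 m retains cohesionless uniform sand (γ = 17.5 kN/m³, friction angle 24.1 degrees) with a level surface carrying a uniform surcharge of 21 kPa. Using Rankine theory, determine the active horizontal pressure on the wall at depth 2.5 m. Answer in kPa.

27.2 kPa

K_a = (1 − sin φ)/(1 + sin φ) = 0.4201.
σ_v = γz + q = 17.5 × 2.5 + 21 = 64.75 kPa.
σ_h = K_a σ_v = 0.4201 × 64.75 = 27.20 kPa.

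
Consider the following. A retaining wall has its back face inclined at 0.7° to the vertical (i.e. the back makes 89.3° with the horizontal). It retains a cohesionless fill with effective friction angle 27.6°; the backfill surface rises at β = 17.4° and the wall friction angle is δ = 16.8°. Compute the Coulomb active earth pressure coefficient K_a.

0.445

K_a = sin²(α+φ) / [sin²α · sin(α−δ) · (1 + √{sin(φ+δ)sin(φ−β) / (sin(α−δ)sin(α+β))})²].
With α = 89.3°, φ = 27.6°, δ = 16.8°, β = 17.4°: K_a = 0.4455.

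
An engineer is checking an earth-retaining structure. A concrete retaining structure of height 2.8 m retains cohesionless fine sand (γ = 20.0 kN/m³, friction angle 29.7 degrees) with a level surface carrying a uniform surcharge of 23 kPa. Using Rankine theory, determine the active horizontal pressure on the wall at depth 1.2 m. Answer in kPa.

15.9 kPa

K_a = (1 − sin φ)/(1 + sin φ) = 0.3374.
σ_v = γz + q = 20.0 × 1.2 + 23 = 47.00 kPa.
σ_h = K_a σ_v = 0.3374 × 47.00 = 15.86 kPa.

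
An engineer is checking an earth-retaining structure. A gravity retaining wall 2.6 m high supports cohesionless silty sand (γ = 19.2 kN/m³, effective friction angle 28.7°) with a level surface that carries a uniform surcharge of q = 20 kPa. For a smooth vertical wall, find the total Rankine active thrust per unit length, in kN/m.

K_a = tan²(45° − φ/2) = 0.3511.
Soil triangle: ½ K_a γ H² = 0.5×0.3511×19.2×2.6² = 22.79 kN/m.
Surcharge rectangle: K_a q H = 0.3511×20×2.6 = 18.26 kN/m.
Total = 22.79 + 18.26 = 41.05 kN/m.

41.0 kN/m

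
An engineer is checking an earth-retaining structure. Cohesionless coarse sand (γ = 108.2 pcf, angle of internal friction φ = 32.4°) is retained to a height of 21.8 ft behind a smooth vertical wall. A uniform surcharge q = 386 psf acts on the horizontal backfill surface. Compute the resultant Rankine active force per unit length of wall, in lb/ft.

10300 lb/ft

K_a = tan²(45° − φ/2) = 0.3022.
Soil triangle: ½ K_a γ H² = 0.5×0.3022×108.2×21.8² = 7770 lb/ft.
Surcharge rectangle: K_a q H = 0.3022×386×21.8 = 2543 lb/ft.
Total = 7770 + 2543 = 10310 lb/ft.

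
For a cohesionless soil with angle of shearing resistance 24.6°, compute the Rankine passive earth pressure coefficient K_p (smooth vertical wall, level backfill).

K_p = (1 + sin φ)/(1 − sin φ) = tan²(45° + 24.6°/2) = 2.426.

2.43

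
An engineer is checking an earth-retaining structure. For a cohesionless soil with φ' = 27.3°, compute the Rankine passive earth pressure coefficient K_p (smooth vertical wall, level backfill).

2.69

K_p = (1 + sin φ)/(1 − sin φ) = tan²(45° + 27.3°/2) = 2.694.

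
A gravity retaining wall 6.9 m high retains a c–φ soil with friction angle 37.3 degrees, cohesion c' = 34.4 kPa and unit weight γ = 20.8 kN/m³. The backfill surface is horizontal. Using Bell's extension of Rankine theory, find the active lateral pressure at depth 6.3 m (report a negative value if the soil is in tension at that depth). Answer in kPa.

K_a = (1 − sin φ)/(1 + sin φ) = 0.2453.
σ_a = K_a γ z − 2c√K_a = 0.2453×20.8×6.3 − 2×34.4×0.4953 = -1.929 kPa.

-1.93 kPa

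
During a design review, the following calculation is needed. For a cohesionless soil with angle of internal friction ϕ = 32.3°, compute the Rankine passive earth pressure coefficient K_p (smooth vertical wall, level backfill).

K_p = (1 + sin φ)/(1 − sin φ) = tan²(45° + 32.3°/2) = 3.295.

3.30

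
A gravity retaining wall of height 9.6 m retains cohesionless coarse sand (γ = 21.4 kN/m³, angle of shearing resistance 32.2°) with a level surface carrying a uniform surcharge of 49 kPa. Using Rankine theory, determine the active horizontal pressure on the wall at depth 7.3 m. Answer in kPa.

62.5 kPa

K_a = (1 − sin φ)/(1 + sin φ) = 0.3047.
σ_v = γz + q = 21.4 × 7.3 + 49 = 205.2 kPa.
σ_h = K_a σ_v = 0.3047 × 205.2 = 62.54 kPa.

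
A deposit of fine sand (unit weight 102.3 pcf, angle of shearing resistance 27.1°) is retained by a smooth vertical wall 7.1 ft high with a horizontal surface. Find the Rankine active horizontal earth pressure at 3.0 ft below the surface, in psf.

115 psf

K_a = (1 − sin φ)/(1 + sin φ) = 0.3741.
σ_h = K_a γ z = 0.3741 × 102.3 × 3.0 = 114.8 psf.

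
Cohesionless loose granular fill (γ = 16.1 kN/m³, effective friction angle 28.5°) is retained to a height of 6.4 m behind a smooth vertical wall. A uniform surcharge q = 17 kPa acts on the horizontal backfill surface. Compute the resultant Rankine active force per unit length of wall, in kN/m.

155 kN/m

K_a = tan²(45° − φ/2) = 0.3540.
Soil triangle: ½ K_a γ H² = 0.5×0.3540×16.1×6.4² = 116.7 kN/m.
Surcharge rectangle: K_a q H = 0.3540×17×6.4 = 38.51 kN/m.
Total = 116.7 + 38.51 = 155.2 kN/m.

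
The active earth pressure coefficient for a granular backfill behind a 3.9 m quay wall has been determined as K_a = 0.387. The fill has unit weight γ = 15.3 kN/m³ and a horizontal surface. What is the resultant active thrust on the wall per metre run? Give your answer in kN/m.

45.0 kN/m

P = ½ K_a γ H² = 0.5 × 0.387 × 15.3 × 3.9² = 45.03 kN/m.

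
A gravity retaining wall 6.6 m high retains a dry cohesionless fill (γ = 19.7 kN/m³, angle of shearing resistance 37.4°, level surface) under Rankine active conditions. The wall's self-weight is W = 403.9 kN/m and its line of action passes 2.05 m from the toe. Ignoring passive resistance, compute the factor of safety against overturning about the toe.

K_a = tan²(45° − 37.4°/2) = 0.2443.
P_a = ½K_aγH² = 0.5×0.2443×19.7×6.6² = 104.8 kN/m, acting at H/3 = 2.200 m above the base.
Overturning moment M_o = P_a × H/3 = 104.8 × 2.200 = 230.6.
Resisting moment M_r = W × 2.05 = 403.9 × 2.05 = 828.0.
FS_overturning = M_r/M_o = 828.0/230.6 = 3.591.

3.59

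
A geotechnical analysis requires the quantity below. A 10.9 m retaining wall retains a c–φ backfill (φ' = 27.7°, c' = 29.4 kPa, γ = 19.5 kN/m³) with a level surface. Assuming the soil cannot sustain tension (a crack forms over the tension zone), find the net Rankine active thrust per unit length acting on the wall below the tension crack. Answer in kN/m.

124 kN/m

K_a = 0.3653; √K_a = 0.6044.
Tension-crack depth z_c = 2c/(γ√K_a) = 2×29.4/(19.5×0.6044) = 4.989 m.
σ_a at base = K_a γ H − 2c√K_a = 0.3653×19.5×10.9 − 2×29.4×0.6044 = 42.11 kPa.
P_a = ½ × 42.11 × (H − z_c) = 0.5×42.11×5.911 = 124.5 kN/m.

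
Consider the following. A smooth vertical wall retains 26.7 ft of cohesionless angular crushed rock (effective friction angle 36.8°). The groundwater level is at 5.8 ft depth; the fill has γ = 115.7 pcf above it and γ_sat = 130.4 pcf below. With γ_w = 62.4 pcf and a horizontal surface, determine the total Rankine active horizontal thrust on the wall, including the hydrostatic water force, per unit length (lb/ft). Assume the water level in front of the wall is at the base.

21400 lb/ft

K_a = tan²(45° − φ/2) = 0.2508.
γ' = 130.4 − 62.4 = 68.00 pcf. Depth below WT = 20.9 ft.
σ'_h at WT = K_a γ d_w = 168.3 psf; at base = 168.3 + K_a γ' × 20.9 = 524.7 psf.
P₁ (0–5.8 ft) = ½×168.3×5.8 = 488.0. P₂ (5.8–26.7 ft) = ½(168.3+524.7)×20.9 = 7241.
P_w = ½ γ_w h₂² = 0.5×62.4×20.9² = 13630. Total = 488.0+7241+13630 = 21360 lb/ft.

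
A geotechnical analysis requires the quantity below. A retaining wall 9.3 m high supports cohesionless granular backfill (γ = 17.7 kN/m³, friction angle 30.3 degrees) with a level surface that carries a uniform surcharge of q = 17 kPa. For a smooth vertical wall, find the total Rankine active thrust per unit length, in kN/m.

304 kN/m

K_a = tan²(45° − φ/2) = 0.3293.
Soil triangle: ½ K_a γ H² = 0.5×0.3293×17.7×9.3² = 252.1 kN/m.
Surcharge rectangle: K_a q H = 0.3293×17×9.3 = 52.07 kN/m.
Total = 252.1 + 52.07 = 304.1 kN/m.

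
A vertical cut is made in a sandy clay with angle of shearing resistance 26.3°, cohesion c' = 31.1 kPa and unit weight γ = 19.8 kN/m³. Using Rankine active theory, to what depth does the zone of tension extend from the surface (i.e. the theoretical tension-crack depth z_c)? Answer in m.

5.06 m

K_a = tan²(45° − 26.3°/2) = 0.3859; √K_a = 0.6212.
The active pressure is zero where K_a γ z = 2c√K_a, so z_c = 2c/(γ√K_a) = 2×31.1/(19.8×0.6212) = 5.057 m.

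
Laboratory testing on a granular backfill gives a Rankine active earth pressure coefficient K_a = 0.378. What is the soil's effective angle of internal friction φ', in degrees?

26.8°

K_a = tan²(45° − φ/2) ⇒ 45° − φ/2 = arctan(√0.378) = 31.58°.
φ = 2(45° − 31.58°) = 26.83°.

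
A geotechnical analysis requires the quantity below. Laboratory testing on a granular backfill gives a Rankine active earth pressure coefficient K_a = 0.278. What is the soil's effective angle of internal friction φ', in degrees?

34.4°

K_a = tan²(45° − φ/2) ⇒ 45° − φ/2 = arctan(√0.278) = 27.80°.
φ = 2(45° − 27.80°) = 34.40°.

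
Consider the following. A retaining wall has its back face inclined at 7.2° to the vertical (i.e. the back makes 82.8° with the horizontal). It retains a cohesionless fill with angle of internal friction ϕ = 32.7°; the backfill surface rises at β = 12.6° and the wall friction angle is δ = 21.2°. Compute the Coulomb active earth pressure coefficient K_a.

K_a = sin²(α+φ) / [sin²α · sin(α−δ) · (1 + √{sin(φ+δ)sin(φ−β) / (sin(α−δ)sin(α+β))})²].
With α = 82.8°, φ = 32.7°, δ = 21.2°, β = 12.6°: K_a = 0.3851.

0.385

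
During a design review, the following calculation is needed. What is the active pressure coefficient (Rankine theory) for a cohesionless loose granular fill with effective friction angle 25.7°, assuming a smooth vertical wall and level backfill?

K_a = (1 − sin φ)/(1 + sin φ) = (1 − sin 25.7°)/(1 + sin 25.7°) = 0.3950.

0.395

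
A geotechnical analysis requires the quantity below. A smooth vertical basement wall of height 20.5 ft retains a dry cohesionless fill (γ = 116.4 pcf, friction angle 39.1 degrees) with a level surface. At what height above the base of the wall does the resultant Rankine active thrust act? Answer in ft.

K_a = 0.2265.
The pressure distribution is triangular, so the resultant acts at H/3 above the base = 20.5/3 = 6.833 ft.

6.83 ft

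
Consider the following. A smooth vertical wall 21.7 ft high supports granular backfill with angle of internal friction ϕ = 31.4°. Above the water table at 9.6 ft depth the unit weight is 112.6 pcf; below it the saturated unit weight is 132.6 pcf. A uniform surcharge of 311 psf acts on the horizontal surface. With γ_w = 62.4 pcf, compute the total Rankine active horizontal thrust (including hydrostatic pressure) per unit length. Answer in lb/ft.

14100 lb/ft

K_a = tan²(45° − φ/2) = 0.3149.
γ' = 132.6 − 62.4 = 70.20 pcf. h₂ = H − d_w = 12.1 ft.
σ'_h: at surface K_a·q = 97.94; at WT K_a(q+γd_w) = 438.4; at base K_a(q+γd_w+γ'h₂) = 705.8 psf.
P₁ = ½(97.94+438.4)×9.6 = 2574; P₂ = ½(438.4+705.8)×12.1 = 6922; P_w = ½γ_w h₂² = 4568.
Total = 2574+6922+4568 = 14060 lb/ft.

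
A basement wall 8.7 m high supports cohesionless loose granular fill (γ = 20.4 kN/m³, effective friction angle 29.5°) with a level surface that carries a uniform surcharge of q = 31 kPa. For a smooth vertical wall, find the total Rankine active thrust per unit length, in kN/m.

354 kN/m

K_a = tan²(45° − φ/2) = 0.3401.
Soil triangle: ½ K_a γ H² = 0.5×0.3401×20.4×8.7² = 262.6 kN/m.
Surcharge rectangle: K_a q H = 0.3401×31×8.7 = 91.73 kN/m.
Total = 262.6 + 91.73 = 354.3 kN/m.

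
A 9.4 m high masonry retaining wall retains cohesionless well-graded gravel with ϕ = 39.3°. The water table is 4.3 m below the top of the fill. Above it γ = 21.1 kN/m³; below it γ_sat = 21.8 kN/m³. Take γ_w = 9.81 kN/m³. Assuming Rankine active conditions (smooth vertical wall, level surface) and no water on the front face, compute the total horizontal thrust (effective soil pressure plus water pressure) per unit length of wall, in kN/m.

K_a = tan²(45° − φ/2) = 0.2245.
γ' = 21.8 − 9.81 = 11.99 kN/m³. Depth below WT = 5.1 m.
σ'_h at WT = K_a γ d_w = 20.36 kPa; at base = 20.36 + K_a γ' × 5.1 = 34.09 kPa.
P₁ (0–4.3 m) = ½×20.36×4.3 = 43.78. P₂ (4.3–9.4 m) = ½(20.36+34.09)×5.1 = 138.9.
P_w = ½ γ_w h₂² = 0.5×9.81×5.1² = 127.6. Total = 43.78+138.9+127.6 = 310.2 kN/m.

310 kN/m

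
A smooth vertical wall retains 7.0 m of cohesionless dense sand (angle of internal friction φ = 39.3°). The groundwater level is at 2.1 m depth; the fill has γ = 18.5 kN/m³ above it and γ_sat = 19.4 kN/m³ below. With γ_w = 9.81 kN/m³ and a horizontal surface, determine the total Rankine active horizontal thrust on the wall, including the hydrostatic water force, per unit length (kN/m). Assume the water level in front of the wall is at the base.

195 kN/m

K_a = tan²(45° − φ/2) = 0.2245.
γ' = 19.4 − 9.81 = 9.590 kN/m³. Depth below WT = 4.9 m.
σ'_h at WT = K_a γ d_w = 8.720 kPa; at base = 8.720 + K_a γ' × 4.9 = 19.27 kPa.
P₁ (0–2.1 m) = ½×8.720×2.1 = 9.156. P₂ (2.1–7.0 m) = ½(8.720+19.27)×4.9 = 68.57.
P_w = ½ γ_w h₂² = 0.5×9.81×4.9² = 117.8. Total = 9.156+68.57+117.8 = 195.5 kN/m.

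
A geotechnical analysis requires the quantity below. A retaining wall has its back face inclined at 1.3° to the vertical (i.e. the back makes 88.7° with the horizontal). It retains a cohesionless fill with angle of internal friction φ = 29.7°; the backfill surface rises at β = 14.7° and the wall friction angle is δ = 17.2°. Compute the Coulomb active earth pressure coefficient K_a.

0.387

K_a = sin²(α+φ) / [sin²α · sin(α−δ) · (1 + √{sin(φ+δ)sin(φ−β) / (sin(α−δ)sin(α+β))})²].
With α = 88.7°, φ = 29.7°, δ = 17.2°, β = 14.7°: K_a = 0.3869.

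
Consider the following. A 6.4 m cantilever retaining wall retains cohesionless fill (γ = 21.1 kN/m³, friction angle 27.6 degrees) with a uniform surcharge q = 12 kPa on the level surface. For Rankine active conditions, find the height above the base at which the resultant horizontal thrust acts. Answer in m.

2.29 m

K_a = 0.3668.
Triangular part P₁ = ½K_aγH² = 158.5 at H/3 = 2.133 m; rectangular part P₂ = K_a q H = 28.17 at H/2 = 3.200 m.
ȳ = (P₁·2.133 + P₂·3.200)/(P₁+P₂) = 2.294 m.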